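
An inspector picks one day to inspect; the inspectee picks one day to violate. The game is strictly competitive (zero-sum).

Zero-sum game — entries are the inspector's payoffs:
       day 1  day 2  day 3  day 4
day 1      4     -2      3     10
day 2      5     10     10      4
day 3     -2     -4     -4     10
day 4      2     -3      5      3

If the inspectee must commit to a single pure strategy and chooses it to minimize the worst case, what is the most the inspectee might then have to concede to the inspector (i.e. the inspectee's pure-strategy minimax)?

5

The worst case (largest entry) in each column is day 1: 5, day 2: 10, day 3: 10, day 4: 10.
The best (smallest) of these is 5.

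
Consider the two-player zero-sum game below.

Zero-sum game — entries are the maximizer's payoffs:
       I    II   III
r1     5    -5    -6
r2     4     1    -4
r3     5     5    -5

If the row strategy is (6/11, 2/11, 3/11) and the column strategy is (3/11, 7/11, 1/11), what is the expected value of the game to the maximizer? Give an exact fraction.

Against (3/11, 7/11, 1/11), each row's expected payoff is r1: -26/11; r2: 15/11; r3: 45/11.
Taking the (6/11, 2/11, 3/11)-weighted average: (6/11)·(-26/11) + (2/11)·(15/11) + (3/11)·(45/11) = 9/121.

9/121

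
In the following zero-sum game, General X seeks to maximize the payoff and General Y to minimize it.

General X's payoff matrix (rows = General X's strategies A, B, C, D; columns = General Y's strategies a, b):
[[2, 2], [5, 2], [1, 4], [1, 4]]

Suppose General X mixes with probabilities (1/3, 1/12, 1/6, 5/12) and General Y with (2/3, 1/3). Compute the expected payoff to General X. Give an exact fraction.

13/6

Against (2/3, 1/3), each row's expected payoff is A: 2; B: 4; C: 2; D: 2.
Taking the (1/3, 1/12, 1/6, 5/12)-weighted average: (1/3)·(2) + (1/12)·(4) + (1/6)·(2) + (5/12)·(2) = 13/6.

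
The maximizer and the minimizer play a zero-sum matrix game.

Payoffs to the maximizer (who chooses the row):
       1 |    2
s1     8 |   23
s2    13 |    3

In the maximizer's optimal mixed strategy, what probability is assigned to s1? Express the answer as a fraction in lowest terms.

Row minima are 8 and 3, so the maximizer's maximin is 8; column maxima are 13 and 23, so the minimizer's minimax is 13. These differ, so the equilibrium is in mixed strategies.
Let the maximizer play s1 with probability p. The minimizer is indifferent when 8p + 13(1−p) = 23p + 3(1−p), giving p = 2/5.

2/5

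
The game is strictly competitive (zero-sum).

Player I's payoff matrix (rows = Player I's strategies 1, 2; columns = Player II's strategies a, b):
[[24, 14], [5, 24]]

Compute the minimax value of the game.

Row minima are 14 and 5, so Player I's maximin is 14; column maxima are 24 and 24, so Player II's minimax is 24. These differ, so the equilibrium is in mixed strategies.
Let Player I play 1 with probability p. Player II is indifferent when 24p + 5(1−p) = 14p + 24(1−p), giving p = 19/29.
Let Player II play a with probability q. Player I is indifferent when 24q + 14(1−q) = 5q + 24(1−q), giving q = 10/29.
The value is 24·(10/29) + (14)·(19/29) = 506/29.

506/29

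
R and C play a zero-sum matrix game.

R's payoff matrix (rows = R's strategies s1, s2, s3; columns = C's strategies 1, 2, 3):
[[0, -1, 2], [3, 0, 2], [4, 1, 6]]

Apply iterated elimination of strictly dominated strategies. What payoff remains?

Row s1 is strictly dominated by row s3 (4>0, 1>-1, 6>2); eliminate s1.
Row s2 is strictly dominated by row s3 (4>3, 1>0, 6>2); eliminate s2.
Column 1 is strictly dominated by 2 for C (1<4); eliminate 1.
Column 3 is strictly dominated by 2 for C (1<6); eliminate 3.
Only (s3, 2) remains, with payoff 1.

1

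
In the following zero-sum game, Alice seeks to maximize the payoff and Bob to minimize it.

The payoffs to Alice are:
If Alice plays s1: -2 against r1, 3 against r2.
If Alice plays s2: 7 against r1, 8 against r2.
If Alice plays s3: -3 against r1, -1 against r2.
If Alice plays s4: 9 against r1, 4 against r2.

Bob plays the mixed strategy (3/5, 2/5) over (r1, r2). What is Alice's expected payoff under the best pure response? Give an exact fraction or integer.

s1: (-2)·(3/5) + (3)·(2/5) = 0.
s2: (7)·(3/5) + (8)·(2/5) = 37/5.
s3: (-3)·(3/5) + (-1)·(2/5) = -11/5.
s4: (9)·(3/5) + (4)·(2/5) = 7.
The best pure response is s2 with expected payoff 37/5.

37/5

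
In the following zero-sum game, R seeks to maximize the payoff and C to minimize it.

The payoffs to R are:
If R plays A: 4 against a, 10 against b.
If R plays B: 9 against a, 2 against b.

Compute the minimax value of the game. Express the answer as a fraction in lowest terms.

Row minima are 4 and 2, so R's maximin is 4; column maxima are 9 and 10, so C's minimax is 9. These differ, so the equilibrium is in mixed strategies.
Let R play A with probability p. C is indifferent when 4p + 9(1−p) = 10p + 2(1−p), giving p = 7/13.
Let C play a with probability q. R is indifferent when 4q + 10(1−q) = 9q + 2(1−q), giving q = 8/13.
The value is 4·(8/13) + (10)·(5/13) = 82/13.

82/13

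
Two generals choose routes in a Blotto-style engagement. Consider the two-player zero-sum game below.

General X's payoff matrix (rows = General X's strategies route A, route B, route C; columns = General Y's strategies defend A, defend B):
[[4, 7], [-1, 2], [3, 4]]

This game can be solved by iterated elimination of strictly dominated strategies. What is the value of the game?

4

Row route C is strictly dominated by row route A (4>3, 7>4); eliminate route C.
Row route B is strictly dominated by row route A (4>-1, 7>2); eliminate route B.
Column defend B is strictly dominated by defend A for General Y (4<7); eliminate defend B.
Only (route A, defend A) remains, with payoff 4.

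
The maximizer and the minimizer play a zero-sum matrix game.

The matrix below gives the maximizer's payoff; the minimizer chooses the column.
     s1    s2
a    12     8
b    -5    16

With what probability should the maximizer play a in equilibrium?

21/25

Row minima are 8 and -5, so the maximizer's maximin is 8; column maxima are 12 and 16, so the minimizer's minimax is 12. These differ, so the equilibrium is in mixed strategies.
Let the maximizer play a with probability p. The minimizer is indifferent when 12p − 5(1−p) = 8p + 16(1−p), giving p = 21/25.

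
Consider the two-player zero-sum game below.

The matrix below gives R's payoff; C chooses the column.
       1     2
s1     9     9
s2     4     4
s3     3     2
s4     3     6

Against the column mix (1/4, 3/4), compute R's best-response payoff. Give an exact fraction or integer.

9

s1: (9)·(1/4) + (9)·(3/4) = 9.
s2: (4)·(1/4) + (4)·(3/4) = 4.
s3: (3)·(1/4) + (2)·(3/4) = 9/4.
s4: (3)·(1/4) + (6)·(3/4) = 21/4.
The best pure response is s1 with expected payoff 9.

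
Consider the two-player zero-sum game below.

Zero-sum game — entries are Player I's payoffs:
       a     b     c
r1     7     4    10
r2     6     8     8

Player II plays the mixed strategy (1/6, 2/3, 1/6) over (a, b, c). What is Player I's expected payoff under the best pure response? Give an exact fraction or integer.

r1: (7)·(1/6) + (4)·(2/3) + (10)·(1/6) = 11/2.
r2: (6)·(1/6) + (8)·(2/3) + (8)·(1/6) = 23/3.
The best pure response is r2 with expected payoff 23/3.

23/3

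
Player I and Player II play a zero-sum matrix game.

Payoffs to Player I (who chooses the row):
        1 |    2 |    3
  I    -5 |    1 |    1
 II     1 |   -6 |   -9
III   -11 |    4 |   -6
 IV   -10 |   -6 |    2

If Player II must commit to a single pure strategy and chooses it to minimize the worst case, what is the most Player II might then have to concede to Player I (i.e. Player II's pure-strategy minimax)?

1

The worst case (largest entry) in each column is 1: 1, 2: 4, 3: 2.
The best (smallest) of these is 1.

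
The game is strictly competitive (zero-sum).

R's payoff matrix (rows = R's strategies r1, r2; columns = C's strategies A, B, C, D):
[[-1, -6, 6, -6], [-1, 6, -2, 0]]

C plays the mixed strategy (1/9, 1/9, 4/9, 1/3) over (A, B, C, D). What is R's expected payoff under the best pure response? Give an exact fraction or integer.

r1: (-1)·(1/9) + (-6)·(1/9) + (6)·(4/9) + (-6)·(1/3) = -1/9.
r2: (-1)·(1/9) + (6)·(1/9) + (-2)·(4/9) + (0)·(1/3) = -1/3.
The best pure response is r1 with expected payoff -1/9.

-1/9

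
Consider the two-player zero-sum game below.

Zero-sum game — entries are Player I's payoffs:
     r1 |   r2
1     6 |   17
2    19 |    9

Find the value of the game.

269/21

Row minima are 6 and 9, so Player I's maximin is 9; column maxima are 19 and 17, so Player II's minimax is 17. These differ, so the equilibrium is in mixed strategies.
Let Player I play 1 with probability p. Player II is indifferent when 6p + 19(1−p) = 17p + 9(1−p), giving p = 10/21.
Let Player II play r1 with probability q. Player I is indifferent when 6q + 17(1−q) = 19q + 9(1−q), giving q = 8/21.
The value is 6·(8/21) + (17)·(13/21) = 269/21.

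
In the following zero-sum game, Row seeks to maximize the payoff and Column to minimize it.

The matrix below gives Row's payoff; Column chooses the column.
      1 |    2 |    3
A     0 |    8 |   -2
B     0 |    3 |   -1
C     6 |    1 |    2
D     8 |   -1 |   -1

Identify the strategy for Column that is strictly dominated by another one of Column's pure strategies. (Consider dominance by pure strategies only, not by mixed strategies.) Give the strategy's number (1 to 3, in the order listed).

1

Column prefers columns that give Row less. Compare 1 with 3: -2 < 0, -1 < 0, 2 < 6, -1 < 8.
So 3 strictly dominates 1 for Column; 1 is strictly dominated.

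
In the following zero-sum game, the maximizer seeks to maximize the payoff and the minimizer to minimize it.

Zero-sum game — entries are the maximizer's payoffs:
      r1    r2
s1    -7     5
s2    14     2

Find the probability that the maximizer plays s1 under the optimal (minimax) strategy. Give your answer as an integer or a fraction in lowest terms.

Row minima are -7 and 2, so the maximizer's maximin is 2; column maxima are 14 and 5, so the minimizer's minimax is 5. These differ, so the equilibrium is in mixed strategies.
Let the maximizer play s1 with probability p. The minimizer is indifferent when −7p + 14(1−p) = 5p + 2(1−p), giving p = 1/2.

1/2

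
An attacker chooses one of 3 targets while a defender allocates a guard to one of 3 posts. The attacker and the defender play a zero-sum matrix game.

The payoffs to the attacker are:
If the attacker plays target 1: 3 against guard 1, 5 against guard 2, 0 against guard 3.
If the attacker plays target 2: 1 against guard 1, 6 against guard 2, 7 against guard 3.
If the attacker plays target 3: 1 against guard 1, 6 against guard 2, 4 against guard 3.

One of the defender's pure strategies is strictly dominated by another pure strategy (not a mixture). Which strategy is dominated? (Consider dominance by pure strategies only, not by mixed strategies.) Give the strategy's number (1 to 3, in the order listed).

2

The defender prefers columns that give the attacker less. Compare guard 2 with guard 1: 3 < 5, 1 < 6, 1 < 6.
So guard 1 strictly dominates guard 2 for the defender; guard 2 is strictly dominated.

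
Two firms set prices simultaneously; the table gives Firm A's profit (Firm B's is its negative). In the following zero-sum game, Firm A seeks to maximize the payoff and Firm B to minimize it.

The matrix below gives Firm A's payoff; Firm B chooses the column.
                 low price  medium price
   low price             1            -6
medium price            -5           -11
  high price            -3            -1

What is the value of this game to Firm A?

-19/9

Row medium price is strictly dominated by row low price, so Firm A never plays it.
The remaining 2×2 game on (low price, high price) × (low price, medium price) has no saddle point. Let Firm A play low price with probability p; indifference gives p − 3(1−p) = −6p − (1−p), so p = 2/9.
Similarly Firm B's optimal q on low price is 5/9, and the value is 1·(5/9) + (-6)·(4/9) = -19/9.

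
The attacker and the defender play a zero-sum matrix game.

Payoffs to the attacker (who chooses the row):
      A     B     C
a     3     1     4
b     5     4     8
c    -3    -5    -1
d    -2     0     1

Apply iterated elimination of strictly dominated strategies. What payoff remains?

4

Column C is strictly dominated by A for the defender (3<4, 5<8, -3<-1, -2<1); eliminate C.
Row a is strictly dominated by row b (5>3, 4>1); eliminate a.
Row d is strictly dominated by row b (5>-2, 4>0); eliminate d.
Row c is strictly dominated by row b (5>-3, 4>-5); eliminate c.
Column A is strictly dominated by B for the defender (4<5); eliminate A.
Only (b, B) remains, with payoff 4.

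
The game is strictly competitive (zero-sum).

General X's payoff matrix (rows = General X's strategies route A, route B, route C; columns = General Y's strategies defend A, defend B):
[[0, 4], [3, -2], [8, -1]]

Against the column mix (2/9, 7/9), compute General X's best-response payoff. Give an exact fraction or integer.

route A: (0)·(2/9) + (4)·(7/9) = 28/9.
route B: (3)·(2/9) + (-2)·(7/9) = -8/9.
route C: (8)·(2/9) + (-1)·(7/9) = 1.
The best pure response is route A with expected payoff 28/9.

28/9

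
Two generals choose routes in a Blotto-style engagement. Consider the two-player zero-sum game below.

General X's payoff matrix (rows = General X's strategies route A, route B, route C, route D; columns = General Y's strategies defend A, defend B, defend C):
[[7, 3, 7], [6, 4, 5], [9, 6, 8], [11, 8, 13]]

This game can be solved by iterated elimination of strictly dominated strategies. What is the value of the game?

8

Column defend C is strictly dominated by defend B for General Y (3<7, 4<5, 6<8, 8<13); eliminate defend C.
Column defend A is strictly dominated by defend B for General Y (3<7, 4<6, 6<9, 8<11); eliminate defend A.
Row route B is strictly dominated by row route C (6>4); eliminate route B.
Row route C is strictly dominated by row route D (8>6); eliminate route C.
Row route A is strictly dominated by row route D (8>3); eliminate route A.
Only (route D, defend B) remains, with payoff 8.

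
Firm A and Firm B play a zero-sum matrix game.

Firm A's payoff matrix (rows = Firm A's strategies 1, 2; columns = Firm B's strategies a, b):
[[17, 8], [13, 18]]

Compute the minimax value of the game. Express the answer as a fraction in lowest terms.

101/7

Row minima are 8 and 13, so Firm A's maximin is 13; column maxima are 17 and 18, so Firm B's minimax is 17. These differ, so the equilibrium is in mixed strategies.
Let Firm A play 1 with probability p. Firm B is indifferent when 17p + 13(1−p) = 8p + 18(1−p), giving p = 5/14.
Let Firm B play a with probability q. Firm A is indifferent when 17q + 8(1−q) = 13q + 18(1−q), giving q = 5/7.
The value is 17·(5/7) + (8)·(2/7) = 101/7.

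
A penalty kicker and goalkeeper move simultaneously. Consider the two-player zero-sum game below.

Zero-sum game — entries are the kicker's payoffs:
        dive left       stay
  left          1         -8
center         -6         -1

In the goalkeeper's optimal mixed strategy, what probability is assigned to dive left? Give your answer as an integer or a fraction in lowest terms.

1/2

Row minima are -8 and -6, so the kicker's maximin is -6; column maxima are 1 and -1, so the goalkeeper's minimax is -1. These differ, so the equilibrium is in mixed strategies.
Let the goalkeeper play dive left with probability q. The kicker is indifferent when q − 8(1−q) = −6q − (1−q), giving q = 1/2.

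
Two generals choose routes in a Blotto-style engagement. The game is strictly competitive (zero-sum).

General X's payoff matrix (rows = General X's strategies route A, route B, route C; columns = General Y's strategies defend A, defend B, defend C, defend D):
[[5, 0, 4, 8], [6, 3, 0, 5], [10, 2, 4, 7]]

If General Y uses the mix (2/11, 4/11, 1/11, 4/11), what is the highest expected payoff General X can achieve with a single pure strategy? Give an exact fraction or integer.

route A: (5)·(2/11) + (0)·(4/11) + (4)·(1/11) + (8)·(4/11) = 46/11.
route B: (6)·(2/11) + (3)·(4/11) + (0)·(1/11) + (5)·(4/11) = 4.
route C: (10)·(2/11) + (2)·(4/11) + (4)·(1/11) + (7)·(4/11) = 60/11.
The best pure response is route C with expected payoff 60/11.

60/11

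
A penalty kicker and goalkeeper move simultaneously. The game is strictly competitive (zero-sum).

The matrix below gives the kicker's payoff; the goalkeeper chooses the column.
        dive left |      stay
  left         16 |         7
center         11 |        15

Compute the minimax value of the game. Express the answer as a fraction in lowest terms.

163/13

Row minima are 7 and 11, so the kicker's maximin is 11; column maxima are 16 and 15, so the goalkeeper's minimax is 15. These differ, so the equilibrium is in mixed strategies.
Let the kicker play left with probability p. The goalkeeper is indifferent when 16p + 11(1−p) = 7p + 15(1−p), giving p = 4/13.
Let the goalkeeper play dive left with probability q. The kicker is indifferent when 16q + 7(1−q) = 11q + 15(1−q), giving q = 8/13.
The value is 16·(8/13) + (7)·(5/13) = 163/13.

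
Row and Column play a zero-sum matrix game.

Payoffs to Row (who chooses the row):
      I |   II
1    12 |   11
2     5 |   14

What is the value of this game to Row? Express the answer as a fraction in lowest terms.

Row minima are 11 and 5, so Row's maximin is 11; column maxima are 12 and 14, so Column's minimax is 12. These differ, so the equilibrium is in mixed strategies.
Let Row play 1 with probability p. Column is indifferent when 12p + 5(1−p) = 11p + 14(1−p), giving p = 9/10.
Let Column play I with probability q. Row is indifferent when 12q + 11(1−q) = 5q + 14(1−q), giving q = 3/10.
The value is 12·(3/10) + (11)·(7/10) = 113/10.

113/10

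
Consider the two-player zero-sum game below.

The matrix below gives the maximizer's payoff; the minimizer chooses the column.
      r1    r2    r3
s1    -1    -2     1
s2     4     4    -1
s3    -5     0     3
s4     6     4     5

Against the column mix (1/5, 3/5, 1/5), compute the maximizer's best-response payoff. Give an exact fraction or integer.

s1: (-1)·(1/5) + (-2)·(3/5) + (1)·(1/5) = -6/5.
s2: (4)·(1/5) + (4)·(3/5) + (-1)·(1/5) = 3.
s3: (-5)·(1/5) + (0)·(3/5) + (3)·(1/5) = -2/5.
s4: (6)·(1/5) + (4)·(3/5) + (5)·(1/5) = 23/5.
The best pure response is s4 with expected payoff 23/5.

23/5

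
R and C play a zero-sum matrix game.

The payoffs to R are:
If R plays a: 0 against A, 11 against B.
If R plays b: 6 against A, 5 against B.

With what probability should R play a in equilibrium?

Row minima are 0 and 5, so R's maximin is 5; column maxima are 6 and 11, so C's minimax is 6. These differ, so the equilibrium is in mixed strategies.
Let R play a with probability p. C is indifferent when 6(1−p) = 11p + 5(1−p), giving p = 1/12.

1/12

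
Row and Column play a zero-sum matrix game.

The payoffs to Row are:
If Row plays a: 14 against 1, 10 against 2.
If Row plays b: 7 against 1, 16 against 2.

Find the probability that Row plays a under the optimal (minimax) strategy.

Row minima are 10 and 7, so Row's maximin is 10; column maxima are 14 and 16, so Column's minimax is 14. These differ, so the equilibrium is in mixed strategies.
Let Row play a with probability p. Column is indifferent when 14p + 7(1−p) = 10p + 16(1−p), giving p = 9/13.

9/13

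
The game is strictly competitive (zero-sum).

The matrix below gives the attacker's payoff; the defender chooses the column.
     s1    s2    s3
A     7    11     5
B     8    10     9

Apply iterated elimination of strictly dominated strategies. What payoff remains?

Column s2 is strictly dominated by s1 for the defender (7<11, 8<10); eliminate s2.
Row A is strictly dominated by row B (8>7, 9>5); eliminate A.
Column s3 is strictly dominated by s1 for the defender (8<9); eliminate s3.
Only (B, s1) remains, with payoff 8.

8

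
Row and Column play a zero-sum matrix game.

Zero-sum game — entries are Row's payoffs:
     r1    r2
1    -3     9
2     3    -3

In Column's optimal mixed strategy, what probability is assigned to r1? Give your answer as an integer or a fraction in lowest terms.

Row minima are -3 and -3, so Row's maximin is -3; column maxima are 3 and 9, so Column's minimax is 3. These differ, so the equilibrium is in mixed strategies.
Let Column play r1 with probability q. Row is indifferent when −3q + 9(1−q) = 3q − 3(1−q), giving q = 2/3.

2/3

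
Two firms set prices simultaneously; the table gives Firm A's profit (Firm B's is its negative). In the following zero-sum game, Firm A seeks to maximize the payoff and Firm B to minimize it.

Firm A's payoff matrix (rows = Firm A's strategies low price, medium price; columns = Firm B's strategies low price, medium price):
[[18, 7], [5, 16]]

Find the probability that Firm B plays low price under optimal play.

Row minima are 7 and 5, so Firm A's maximin is 7; column maxima are 18 and 16, so Firm B's minimax is 16. These differ, so the equilibrium is in mixed strategies.
Let Firm B play low price with probability q. Firm A is indifferent when 18q + 7(1−q) = 5q + 16(1−q), giving q = 9/22.

9/22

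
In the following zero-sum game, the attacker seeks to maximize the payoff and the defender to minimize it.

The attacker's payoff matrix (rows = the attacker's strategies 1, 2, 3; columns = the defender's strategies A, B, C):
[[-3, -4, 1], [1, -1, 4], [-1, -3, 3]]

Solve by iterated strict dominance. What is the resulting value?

Row 1 is strictly dominated by row 2 (1>-3, -1>-4, 4>1); eliminate 1.
Row 3 is strictly dominated by row 2 (1>-1, -1>-3, 4>3); eliminate 3.
Column C is strictly dominated by A for the defender (1<4); eliminate C.
Column A is strictly dominated by B for the defender (-1<1); eliminate A.
Only (2, B) remains, with payoff -1.

-1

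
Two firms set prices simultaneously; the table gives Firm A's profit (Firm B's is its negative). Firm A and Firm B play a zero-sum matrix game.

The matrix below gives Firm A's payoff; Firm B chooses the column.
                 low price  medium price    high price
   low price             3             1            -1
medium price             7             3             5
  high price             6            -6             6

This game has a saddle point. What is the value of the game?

3

Row minima: -1, 3, -6 → Firm A's maximin is 3.
Column maxima: 7, 3, 6 → Firm B's minimax is 3.
They coincide at (medium price, medium price), so the value is 3.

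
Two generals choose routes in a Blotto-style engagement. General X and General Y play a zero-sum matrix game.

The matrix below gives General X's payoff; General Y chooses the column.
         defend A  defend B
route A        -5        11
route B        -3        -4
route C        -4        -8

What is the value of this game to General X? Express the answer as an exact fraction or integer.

Row route C is strictly dominated by row route B, so General X never plays it.
The remaining 2×2 game on (route A, route B) × (defend A, defend B) has no saddle point. Let General X play route A with probability p; indifference gives −5p − 3(1−p) = 11p − 4(1−p), so p = 1/17.
Similarly General Y's optimal q on defend A is 15/17, and the value is -5·(15/17) + (11)·(2/17) = -53/17.

-53/17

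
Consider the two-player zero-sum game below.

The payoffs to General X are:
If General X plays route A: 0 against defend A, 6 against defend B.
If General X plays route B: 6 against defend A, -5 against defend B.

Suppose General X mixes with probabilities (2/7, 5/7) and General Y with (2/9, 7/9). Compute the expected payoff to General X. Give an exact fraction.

-31/63

Against (2/9, 7/9), each row's expected payoff is route A: 14/3; route B: -23/9.
Taking the (2/7, 5/7)-weighted average: (2/7)·(14/3) + (5/7)·(-23/9) = -31/63.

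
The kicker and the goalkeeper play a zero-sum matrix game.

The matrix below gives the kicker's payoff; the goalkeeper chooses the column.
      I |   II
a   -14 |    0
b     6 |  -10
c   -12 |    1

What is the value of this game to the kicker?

-114/29

Row a is strictly dominated by row c, so the kicker never plays it.
The remaining 2×2 game on (b, c) × (I, II) has no saddle point. Let the kicker play b with probability p; indifference gives 6p − 12(1−p) = −10p + (1−p), so p = 13/29.
Similarly the goalkeeper's optimal q on I is 11/29, and the value is 6·(11/29) + (-10)·(18/29) = -114/29.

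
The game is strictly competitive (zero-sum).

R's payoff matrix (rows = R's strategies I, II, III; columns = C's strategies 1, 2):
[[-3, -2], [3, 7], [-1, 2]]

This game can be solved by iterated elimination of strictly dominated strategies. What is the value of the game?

Row III is strictly dominated by row II (3>-1, 7>2); eliminate III.
Row I is strictly dominated by row II (3>-3, 7>-2); eliminate I.
Column 2 is strictly dominated by 1 for C (3<7); eliminate 2.
Only (II, 1) remains, with payoff 3.

3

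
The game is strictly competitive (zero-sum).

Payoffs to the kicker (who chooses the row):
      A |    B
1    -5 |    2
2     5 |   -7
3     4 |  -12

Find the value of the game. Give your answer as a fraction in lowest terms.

-25/19

Row 3 is strictly dominated by row 2, so the kicker never plays it.
The remaining 2×2 game on (1, 2) × (A, B) has no saddle point. Let the kicker play 1 with probability p; indifference gives −5p + 5(1−p) = 2p − 7(1−p), so p = 12/19.
Similarly the goalkeeper's optimal q on A is 9/19, and the value is -5·(9/19) + (2)·(10/19) = -25/19.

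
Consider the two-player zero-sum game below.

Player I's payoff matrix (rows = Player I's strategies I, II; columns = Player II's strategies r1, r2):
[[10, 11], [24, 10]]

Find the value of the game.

164/15

Row minima are 10 and 10, so Player I's maximin is 10; column maxima are 24 and 11, so Player II's minimax is 11. These differ, so the equilibrium is in mixed strategies.
Let Player I play I with probability p. Player II is indifferent when 10p + 24(1−p) = 11p + 10(1−p), giving p = 14/15.
Let Player II play r1 with probability q. Player I is indifferent when 10q + 11(1−q) = 24q + 10(1−q), giving q = 1/15.
The value is 10·(1/15) + (11)·(14/15) = 164/15.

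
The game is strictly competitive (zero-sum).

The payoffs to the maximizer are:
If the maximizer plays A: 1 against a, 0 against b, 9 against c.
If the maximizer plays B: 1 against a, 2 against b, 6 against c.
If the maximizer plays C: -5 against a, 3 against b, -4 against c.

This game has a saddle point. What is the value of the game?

1

Row minima: 0, 1, -5 → the maximizer's maximin is 1.
Column maxima: 1, 3, 9 → the minimizer's minimax is 1.
They coincide at (B, a), so the value is 1.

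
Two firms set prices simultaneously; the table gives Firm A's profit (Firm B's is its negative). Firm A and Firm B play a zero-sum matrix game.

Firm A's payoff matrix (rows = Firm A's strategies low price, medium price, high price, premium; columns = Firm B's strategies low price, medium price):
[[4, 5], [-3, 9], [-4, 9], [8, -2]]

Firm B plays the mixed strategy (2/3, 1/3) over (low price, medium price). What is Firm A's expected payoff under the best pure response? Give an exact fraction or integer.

14/3

low price: (4)·(2/3) + (5)·(1/3) = 13/3.
medium price: (-3)·(2/3) + (9)·(1/3) = 1.
high price: (-4)·(2/3) + (9)·(1/3) = 1/3.
premium: (8)·(2/3) + (-2)·(1/3) = 14/3.
The best pure response is premium with expected payoff 14/3.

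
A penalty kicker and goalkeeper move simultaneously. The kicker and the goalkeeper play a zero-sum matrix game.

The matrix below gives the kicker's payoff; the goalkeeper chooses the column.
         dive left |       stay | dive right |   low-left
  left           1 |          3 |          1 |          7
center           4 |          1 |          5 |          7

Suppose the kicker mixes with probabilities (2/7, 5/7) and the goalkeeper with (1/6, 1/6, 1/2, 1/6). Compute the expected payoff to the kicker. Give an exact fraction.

163/42

Against (1/6, 1/6, 1/2, 1/6), each row's expected payoff is left: 7/3; center: 9/2.
Taking the (2/7, 5/7)-weighted average: (2/7)·(7/3) + (5/7)·(9/2) = 163/42.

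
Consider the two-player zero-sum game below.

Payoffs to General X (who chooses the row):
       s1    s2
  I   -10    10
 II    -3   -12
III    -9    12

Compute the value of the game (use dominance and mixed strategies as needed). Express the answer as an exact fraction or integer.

-24/5

Row I is strictly dominated by row III, so General X never plays it.
The remaining 2×2 game on (II, III) × (s1, s2) has no saddle point. Let General X play II with probability p; indifference gives −3p − 9(1−p) = −12p + 12(1−p), so p = 7/10.
Similarly General Y's optimal q on s1 is 4/5, and the value is -3·(4/5) + (-12)·(1/5) = -24/5.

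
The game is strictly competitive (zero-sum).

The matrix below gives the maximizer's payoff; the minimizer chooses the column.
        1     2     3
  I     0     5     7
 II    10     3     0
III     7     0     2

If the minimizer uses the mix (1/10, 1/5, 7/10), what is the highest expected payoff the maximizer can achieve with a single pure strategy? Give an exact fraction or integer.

I: (0)·(1/10) + (5)·(1/5) + (7)·(7/10) = 59/10.
II: (10)·(1/10) + (3)·(1/5) + (0)·(7/10) = 8/5.
III: (7)·(1/10) + (0)·(1/5) + (2)·(7/10) = 21/10.
The best pure response is I with expected payoff 59/10.

59/10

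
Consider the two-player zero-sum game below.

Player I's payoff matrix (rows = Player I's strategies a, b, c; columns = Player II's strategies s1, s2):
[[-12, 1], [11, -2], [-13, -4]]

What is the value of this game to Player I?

-1/2

Row c is strictly dominated by row a, so Player I never plays it.
The remaining 2×2 game on (a, b) × (s1, s2) has no saddle point. Let Player I play a with probability p; indifference gives −12p + 11(1−p) = p − 2(1−p), so p = 1/2.
Similarly Player II's optimal q on s1 is 3/26, and the value is -12·(3/26) + (1)·(23/26) = -1/2.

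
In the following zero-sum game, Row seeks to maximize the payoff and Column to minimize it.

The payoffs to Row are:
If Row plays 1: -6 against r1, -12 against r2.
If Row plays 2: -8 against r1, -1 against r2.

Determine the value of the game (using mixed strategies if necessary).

-90/13

Row minima are -12 and -8, so Row's maximin is -8; column maxima are -6 and -1, so Column's minimax is -6. These differ, so the equilibrium is in mixed strategies.
Let Row play 1 with probability p. Column is indifferent when −6p − 8(1−p) = −12p − (1−p), giving p = 7/13.
Let Column play r1 with probability q. Row is indifferent when −6q − 12(1−q) = −8q − (1−q), giving q = 11/13.
The value is -6·(11/13) + (-12)·(2/13) = -90/13.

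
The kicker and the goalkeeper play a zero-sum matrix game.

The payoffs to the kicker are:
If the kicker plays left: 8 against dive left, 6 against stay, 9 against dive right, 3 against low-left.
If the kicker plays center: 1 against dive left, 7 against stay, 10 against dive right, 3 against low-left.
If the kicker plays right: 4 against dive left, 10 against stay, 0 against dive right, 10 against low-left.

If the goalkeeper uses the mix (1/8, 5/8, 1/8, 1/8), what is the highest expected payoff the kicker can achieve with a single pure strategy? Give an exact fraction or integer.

left: (8)·(1/8) + (6)·(5/8) + (9)·(1/8) + (3)·(1/8) = 25/4.
center: (1)·(1/8) + (7)·(5/8) + (10)·(1/8) + (3)·(1/8) = 49/8.
right: (4)·(1/8) + (10)·(5/8) + (0)·(1/8) + (10)·(1/8) = 8.
The best pure response is right with expected payoff 8.

8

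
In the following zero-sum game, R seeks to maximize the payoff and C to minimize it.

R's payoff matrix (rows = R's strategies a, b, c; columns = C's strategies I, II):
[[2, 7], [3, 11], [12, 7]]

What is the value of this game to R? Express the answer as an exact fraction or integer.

Row a is strictly dominated by row b, so R never plays it.
The remaining 2×2 game on (b, c) × (I, II) has no saddle point. Let R play b with probability p; indifference gives 3p + 12(1−p) = 11p + 7(1−p), so p = 5/13.
Similarly C's optimal q on I is 4/13, and the value is 3·(4/13) + (11)·(9/13) = 111/13.

111/13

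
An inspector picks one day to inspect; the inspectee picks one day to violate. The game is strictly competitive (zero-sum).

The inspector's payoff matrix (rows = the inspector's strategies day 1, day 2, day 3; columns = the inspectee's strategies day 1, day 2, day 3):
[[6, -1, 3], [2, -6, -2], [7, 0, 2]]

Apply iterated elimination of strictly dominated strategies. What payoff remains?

0

Row day 2 is strictly dominated by row day 1 (6>2, -1>-6, 3>-2); eliminate day 2.
Column day 1 is strictly dominated by day 2 for the inspectee (-1<6, 0<7); eliminate day 1.
Column day 3 is strictly dominated by day 2 for the inspectee (-1<3, 0<2); eliminate day 3.
Row day 1 is strictly dominated by row day 3 (0>-1); eliminate day 1.
Only (day 3, day 2) remains, with payoff 0.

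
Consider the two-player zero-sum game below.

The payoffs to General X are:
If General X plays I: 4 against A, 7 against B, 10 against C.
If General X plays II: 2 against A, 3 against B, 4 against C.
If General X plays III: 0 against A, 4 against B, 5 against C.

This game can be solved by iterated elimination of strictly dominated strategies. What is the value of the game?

4

Row III is strictly dominated by row I (4>0, 7>4, 10>5); eliminate III.
Row II is strictly dominated by row I (4>2, 7>3, 10>4); eliminate II.
Column B is strictly dominated by A for General Y (4<7); eliminate B.
Column C is strictly dominated by A for General Y (4<10); eliminate C.
Only (I, A) remains, with payoff 4.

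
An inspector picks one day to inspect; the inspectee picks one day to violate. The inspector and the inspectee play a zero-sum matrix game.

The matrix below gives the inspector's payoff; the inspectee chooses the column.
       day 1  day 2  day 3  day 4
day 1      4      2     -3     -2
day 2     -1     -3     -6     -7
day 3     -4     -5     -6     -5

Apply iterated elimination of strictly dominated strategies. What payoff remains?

Row day 3 is strictly dominated by row day 1 (4>-4, 2>-5, -3>-6, -2>-5); eliminate day 3.
Row day 2 is strictly dominated by row day 1 (4>-1, 2>-3, -3>-6, -2>-7); eliminate day 2.
Column day 2 is strictly dominated by day 3 for the inspectee (-3<2); eliminate day 2.
Column day 4 is strictly dominated by day 3 for the inspectee (-3<-2); eliminate day 4.
Column day 1 is strictly dominated by day 3 for the inspectee (-3<4); eliminate day 1.
Only (day 1, day 3) remains, with payoff -3.

-3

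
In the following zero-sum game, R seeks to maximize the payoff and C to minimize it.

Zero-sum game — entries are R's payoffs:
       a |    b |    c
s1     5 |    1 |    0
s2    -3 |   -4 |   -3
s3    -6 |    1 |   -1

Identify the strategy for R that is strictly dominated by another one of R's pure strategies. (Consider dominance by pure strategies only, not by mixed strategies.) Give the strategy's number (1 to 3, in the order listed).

2

Compare s2 with s1: 5 > -3, 1 > -4, 0 > -3.
So s1 strictly dominates s2 for R; s2 is strictly dominated.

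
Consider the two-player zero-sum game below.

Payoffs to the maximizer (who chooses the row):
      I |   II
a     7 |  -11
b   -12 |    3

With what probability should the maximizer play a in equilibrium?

5/11

Row minima are -11 and -12, so the maximizer's maximin is -11; column maxima are 7 and 3, so the minimizer's minimax is 3. These differ, so the equilibrium is in mixed strategies.
Let the maximizer play a with probability p. The minimizer is indifferent when 7p − 12(1−p) = −11p + 3(1−p), giving p = 5/11.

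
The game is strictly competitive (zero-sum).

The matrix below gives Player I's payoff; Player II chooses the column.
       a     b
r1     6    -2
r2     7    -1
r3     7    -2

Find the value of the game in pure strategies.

-1

Row minima: -2, -1, -2 → Player I's maximin is -1.
Column maxima: 7, -1 → Player II's minimax is -1.
They coincide at (r2, b), so the value is -1.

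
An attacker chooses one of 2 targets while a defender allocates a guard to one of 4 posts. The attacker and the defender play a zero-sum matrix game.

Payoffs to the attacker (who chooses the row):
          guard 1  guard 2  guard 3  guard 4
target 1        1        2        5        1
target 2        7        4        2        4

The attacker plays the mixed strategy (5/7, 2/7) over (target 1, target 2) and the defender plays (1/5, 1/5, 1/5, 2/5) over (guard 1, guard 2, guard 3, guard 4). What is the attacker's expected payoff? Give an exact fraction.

92/35

Against (1/5, 1/5, 1/5, 2/5), each row's expected payoff is target 1: 2; target 2: 21/5.
Taking the (5/7, 2/7)-weighted average: (5/7)·(2) + (2/7)·(21/5) = 92/35.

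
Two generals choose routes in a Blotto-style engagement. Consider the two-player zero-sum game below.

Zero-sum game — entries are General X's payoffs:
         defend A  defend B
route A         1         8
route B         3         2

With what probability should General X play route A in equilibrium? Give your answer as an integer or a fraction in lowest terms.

Row minima are 1 and 2, so General X's maximin is 2; column maxima are 3 and 8, so General Y's minimax is 3. These differ, so the equilibrium is in mixed strategies.
Let General X play route A with probability p. General Y is indifferent when p + 3(1−p) = 8p + 2(1−p), giving p = 1/8.

1/8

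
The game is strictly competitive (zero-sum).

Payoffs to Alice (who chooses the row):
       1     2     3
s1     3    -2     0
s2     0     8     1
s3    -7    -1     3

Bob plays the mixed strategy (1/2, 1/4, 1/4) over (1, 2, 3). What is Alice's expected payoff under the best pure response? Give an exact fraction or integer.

9/4

s1: (3)·(1/2) + (-2)·(1/4) + (0)·(1/4) = 1.
s2: (0)·(1/2) + (8)·(1/4) + (1)·(1/4) = 9/4.
s3: (-7)·(1/2) + (-1)·(1/4) + (3)·(1/4) = -3.
The best pure response is s2 with expected payoff 9/4.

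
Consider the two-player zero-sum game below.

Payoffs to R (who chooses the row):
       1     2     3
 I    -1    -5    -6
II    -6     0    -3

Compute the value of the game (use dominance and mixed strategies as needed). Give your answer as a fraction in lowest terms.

Column 2 is strictly dominated by 3 for C (it gives R more in every row).
The remaining 2×2 game on (I, II) × (1, 3) has no saddle point. Let R play I with probability p; indifference gives −p − 6(1−p) = −6p − 3(1−p), so p = 3/8.
Similarly C's optimal q on 1 is 3/8, and the value is -1·(3/8) + (-6)·(5/8) = -33/8.

-33/8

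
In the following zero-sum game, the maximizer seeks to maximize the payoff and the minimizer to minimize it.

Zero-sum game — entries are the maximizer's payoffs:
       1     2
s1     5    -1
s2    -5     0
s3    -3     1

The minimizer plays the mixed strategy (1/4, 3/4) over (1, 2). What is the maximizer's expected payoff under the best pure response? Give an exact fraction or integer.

s1: (5)·(1/4) + (-1)·(3/4) = 1/2.
s2: (-5)·(1/4) + (0)·(3/4) = -5/4.
s3: (-3)·(1/4) + (1)·(3/4) = 0.
The best pure response is s1 with expected payoff 1/2.

1/2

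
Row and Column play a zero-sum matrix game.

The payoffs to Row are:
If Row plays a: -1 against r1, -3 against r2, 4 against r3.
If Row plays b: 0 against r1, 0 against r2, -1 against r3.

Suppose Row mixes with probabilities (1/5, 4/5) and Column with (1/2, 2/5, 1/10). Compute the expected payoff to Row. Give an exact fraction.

-17/50

Against (1/2, 2/5, 1/10), each row's expected payoff is a: -13/10; b: -1/10.
Taking the (1/5, 4/5)-weighted average: (1/5)·(-13/10) + (4/5)·(-1/10) = -17/50.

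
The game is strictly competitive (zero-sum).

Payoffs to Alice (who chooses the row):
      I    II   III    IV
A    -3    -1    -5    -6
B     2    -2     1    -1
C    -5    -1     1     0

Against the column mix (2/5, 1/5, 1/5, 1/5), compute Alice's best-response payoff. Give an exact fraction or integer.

A: (-3)·(2/5) + (-1)·(1/5) + (-5)·(1/5) + (-6)·(1/5) = -18/5.
B: (2)·(2/5) + (-2)·(1/5) + (1)·(1/5) + (-1)·(1/5) = 2/5.
C: (-5)·(2/5) + (-1)·(1/5) + (1)·(1/5) + (0)·(1/5) = -2.
The best pure response is B with expected payoff 2/5.

2/5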